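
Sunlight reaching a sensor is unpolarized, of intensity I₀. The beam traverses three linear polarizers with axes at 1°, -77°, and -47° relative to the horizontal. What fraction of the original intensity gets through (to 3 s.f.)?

Unpolarized light through the first polarizer → I₁ = ½ I₀, now polarized at 1°.
I₂ = I₁ cos²(-77° − 1°) = 0.5 I₀ · cos²(78°) = 0.02161 I₀.
I₃ = I₂ cos²(-47° + 77°) = 0.02161 I₀ · cos²(30°) = 0.01621 I₀.
Transmitted fraction = 0.01621.

≈ 0.0162 I₀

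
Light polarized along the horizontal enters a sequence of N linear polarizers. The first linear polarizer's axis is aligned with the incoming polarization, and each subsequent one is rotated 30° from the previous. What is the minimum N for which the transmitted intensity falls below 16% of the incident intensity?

N = 8

First polarizer is aligned with the polarization: full transmission.
Each further stage multiplies by cos²(30°) = 0.75.
After N polarizers: T = 0.75^(N−1). Require T < 0.16 ⇒ N−1 > ln(0.16)/ln(0.75) = 6.37, so N−1 ≥ 7 and N = 8.
Check: N=8 gives T = 0.1335 < 0.16; N=7 gives T = 0.178.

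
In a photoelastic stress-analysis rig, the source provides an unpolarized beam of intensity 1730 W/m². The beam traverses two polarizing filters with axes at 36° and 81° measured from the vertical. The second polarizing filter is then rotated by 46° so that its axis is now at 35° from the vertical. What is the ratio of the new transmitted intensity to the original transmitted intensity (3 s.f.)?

I_new/I_old ≈ 2.00

Before rotation:
Unpolarized light through the first polarizer → I₁ = ½ I₀, now polarized at 36°.
I₂ = I₁ cos²(81° − 36°) = 0.5 I₀ · cos²(45°) = 0.25 I₀.
After rotation:
Unpolarized light through the first polarizer → I₁ = ½ I₀, now polarized at 36°.
I₂ = I₁ cos²(35° − 36°) = 0.5 I₀ · cos²(1°) = 0.4998 I₀.
Ratio = 0.4998 / 0.25 = 1.999.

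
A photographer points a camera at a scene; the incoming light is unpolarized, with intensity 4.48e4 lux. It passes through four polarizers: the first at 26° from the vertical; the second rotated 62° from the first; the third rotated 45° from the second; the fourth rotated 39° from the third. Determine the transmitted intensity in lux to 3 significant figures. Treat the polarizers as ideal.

Unpolarized light through the first polarizer → I₁ = 4.48e4 lux/2 = 2.24e+04 lux, polarized at 26°.
I₂ = I₁ · cos²(62°) = 2.24e+04 · 0.2204 = 4937 lux.
I₃ = I₂ · cos²(45°) = 4937 · 0.5 = 2469 lux.
I₄ = I₃ · cos²(39°) = 2469 · 0.604 = 1491 lux.

I ≈ 1490 lux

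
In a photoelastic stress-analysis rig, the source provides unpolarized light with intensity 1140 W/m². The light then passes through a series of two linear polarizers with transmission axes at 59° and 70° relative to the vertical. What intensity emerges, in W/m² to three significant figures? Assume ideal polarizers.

I ≈ 549 W/m²

Unpolarized light through the first polarizer → I₁ = 1140 W/m²/2 = 570 W/m², polarized at 59°.
I₂ = I₁ · cos²(11°) = 570 · 0.9636 = 549.2 W/m².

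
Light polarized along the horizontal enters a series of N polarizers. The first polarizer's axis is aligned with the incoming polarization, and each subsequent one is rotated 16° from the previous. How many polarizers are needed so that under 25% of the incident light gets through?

N = 19

First polarizer is aligned with the polarization: full transmission.
Each further stage multiplies by cos²(16°) = 0.924.
After N polarizers: T = 0.924^(N−1). Require T < 0.25 ⇒ N−1 > ln(0.25)/ln(0.924) = 17.54, so N−1 ≥ 18 and N = 19.
Check: N=19 gives T = 0.2412 < 0.25; N=18 gives T = 0.261.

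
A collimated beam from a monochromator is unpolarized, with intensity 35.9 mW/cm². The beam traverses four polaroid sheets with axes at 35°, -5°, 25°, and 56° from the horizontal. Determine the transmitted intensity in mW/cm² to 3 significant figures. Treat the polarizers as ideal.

Unpolarized light through the first polarizer → I₁ = 35.9 mW/cm²/2 = 17.95 mW/cm², polarized at 35°.
I₂ = I₁ · cos²(40°) = 17.95 · 0.5868 = 10.53 mW/cm².
I₃ = I₂ · cos²(30°) = 10.53 · 0.75 = 7.9 mW/cm².
I₄ = I₃ · cos²(31°) = 7.9 · 0.7347 = 5.805 mW/cm².

I ≈ 5.80 mW/cm²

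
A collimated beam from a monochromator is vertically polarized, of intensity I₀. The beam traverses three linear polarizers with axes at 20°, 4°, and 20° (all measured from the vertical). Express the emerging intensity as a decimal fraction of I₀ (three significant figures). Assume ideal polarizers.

≈ 0.754 I₀

By Malus's law, I₁ = I₀ cos²(20° − 0°) = I₀ cos²(20°) = 0.883 I₀.
I₂ = I₁ cos²(4° − 20°) = 0.883 I₀ · cos²(16°) = 0.8159 I₀.
I₃ = I₂ cos²(20° − 4°) = 0.8159 I₀ · cos²(16°) = 0.7539 I₀.
Transmitted fraction = 0.7539.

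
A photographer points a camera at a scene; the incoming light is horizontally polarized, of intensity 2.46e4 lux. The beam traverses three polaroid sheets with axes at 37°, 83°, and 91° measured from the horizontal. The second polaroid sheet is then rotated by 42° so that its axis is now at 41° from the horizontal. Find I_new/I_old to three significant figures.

I_new/I_old ≈ 0.869

Before rotation:
By Malus's law, I₁ = I₀ cos²(37° − 0°) = I₀ cos²(37°) = 0.6378 I₀.
I₂ = I₁ cos²(83° − 37°) = 0.6378 I₀ · cos²(46°) = 0.3078 I₀.
I₃ = I₂ cos²(91° − 83°) = 0.3078 I₀ · cos²(8°) = 0.3018 I₀.
After rotation:
I₁ = I₀ cos²(37° − 0°) = I₀ cos²(37°) = 0.6378 I₀.
I₂ = I₁ cos²(41° − 37°) = 0.6378 I₀ · cos²(4°) = 0.6347 I₀.
I₃ = I₂ cos²(91° − 41°) = 0.6347 I₀ · cos²(50°) = 0.2622 I₀.
Ratio = 0.2622 / 0.3018 = 0.8689.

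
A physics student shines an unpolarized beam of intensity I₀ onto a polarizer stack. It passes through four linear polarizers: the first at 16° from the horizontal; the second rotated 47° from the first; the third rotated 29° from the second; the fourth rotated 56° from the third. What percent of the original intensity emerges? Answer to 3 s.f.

≈ 5.56%

Unpolarized light through the first polarizer → I₁ = ½ I₀, now polarized at 16°.
I₂ = I₁ cos²(47°) = 0.5 · 0.4651 I₀ = 0.2326 I₀.
I₃ = I₂ cos²(29°) = 0.2326 · 0.765 I₀ = 0.1779 I₀.
I₄ = I₃ cos²(56°) = 0.1779 · 0.3127 I₀ = 0.05563 I₀.
That is 5.563% of the incident intensity.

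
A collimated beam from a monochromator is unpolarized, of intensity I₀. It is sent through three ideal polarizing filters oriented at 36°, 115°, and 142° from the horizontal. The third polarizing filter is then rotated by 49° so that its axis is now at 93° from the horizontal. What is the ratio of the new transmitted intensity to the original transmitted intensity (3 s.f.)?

I_new/I_old ≈ 1.08

Before rotation:
Unpolarized light through the first polarizer → I₁ = ½ I₀, now polarized at 36°.
I₂ = I₁ cos²(115° − 36°) = 0.5 I₀ · cos²(79°) = 0.0182 I₀.
I₃ = I₂ cos²(142° − 115°) = 0.0182 I₀ · cos²(27°) = 0.01445 I₀.
After rotation:
Unpolarized light through the first polarizer → I₁ = ½ I₀, now polarized at 36°.
I₂ = I₁ cos²(115° − 36°) = 0.5 I₀ · cos²(79°) = 0.0182 I₀.
I₃ = I₂ cos²(93° − 115°) = 0.0182 I₀ · cos²(22°) = 0.01565 I₀.
Ratio = 0.01565 / 0.01445 = 1.083.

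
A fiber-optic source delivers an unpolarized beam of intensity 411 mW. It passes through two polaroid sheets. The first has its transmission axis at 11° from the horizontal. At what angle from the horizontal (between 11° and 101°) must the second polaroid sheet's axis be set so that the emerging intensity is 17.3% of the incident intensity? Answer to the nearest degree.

θ ≈ 65°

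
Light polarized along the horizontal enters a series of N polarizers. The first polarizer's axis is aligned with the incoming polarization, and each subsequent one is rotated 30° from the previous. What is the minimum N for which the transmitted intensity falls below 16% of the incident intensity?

N = 8

First polarizer is aligned with the polarization: full transmission.
Each further stage multiplies by cos²(30°) = 0.75.
After N polarizers: T = 0.75^(N−1). Require T < 0.16 ⇒ N−1 > ln(0.16)/ln(0.75) = 6.37, so N−1 ≥ 7 and N = 8.
Check: N=8 gives T = 0.1335 < 0.16; N=7 gives T = 0.178.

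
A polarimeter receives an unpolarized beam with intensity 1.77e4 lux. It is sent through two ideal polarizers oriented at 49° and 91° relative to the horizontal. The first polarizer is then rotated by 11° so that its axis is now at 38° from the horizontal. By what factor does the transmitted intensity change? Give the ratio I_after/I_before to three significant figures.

I_new/I_old ≈ 0.656

Before rotation:
Unpolarized light through the first polarizer → I₁ = ½ I₀, now polarized at 49°.
I₂ = I₁ cos²(91° − 49°) = 0.5 I₀ · cos²(42°) = 0.2761 I₀.
After rotation:
Unpolarized light through the first polarizer → I₁ = ½ I₀, now polarized at 38°.
I₂ = I₁ cos²(91° − 38°) = 0.5 I₀ · cos²(53°) = 0.1811 I₀.
Ratio = 0.1811 / 0.2761 = 0.6558.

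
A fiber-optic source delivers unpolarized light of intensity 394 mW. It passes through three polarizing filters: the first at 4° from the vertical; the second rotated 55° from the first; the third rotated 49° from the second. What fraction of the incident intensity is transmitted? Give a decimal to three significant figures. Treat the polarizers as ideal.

I/I₀ ≈ 0.0708

Unpolarized light through the first polarizer → I₁ = 394 mW/2 = 197 mW, polarized at 4°.
I₂ = I₁ · cos²(55°) = 197 · 0.329 = 64.81 mW.
I₃ = I₂ · cos²(49°) = 64.81 · 0.4304 = 27.9 mW.
Transmitted fraction = 0.0708.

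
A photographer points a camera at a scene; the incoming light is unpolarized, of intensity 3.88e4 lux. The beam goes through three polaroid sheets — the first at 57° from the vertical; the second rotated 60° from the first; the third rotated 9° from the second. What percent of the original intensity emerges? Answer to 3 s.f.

≈ 12.2%

Unpolarized light through the first polarizer → I₁ = 3.88e4 lux/2 = 1.94e+04 lux, polarized at 57°.
I₂ = I₁ · cos²(60°) = 1.94e+04 · 0.25 = 4850 lux.
I₃ = I₂ · cos²(9°) = 4850 · 0.9755 = 4731 lux.
That is 12.19% of the incident intensity.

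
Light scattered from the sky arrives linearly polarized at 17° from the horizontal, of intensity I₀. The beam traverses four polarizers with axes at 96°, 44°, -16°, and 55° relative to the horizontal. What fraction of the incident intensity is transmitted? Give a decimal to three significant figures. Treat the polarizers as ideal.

≈ 0.000366 I₀

I₁ = I₀ cos²(96° − 17°) = I₀ cos²(79°) = 0.03641 I₀.
I₂ = I₁ cos²(44° − 96°) = 0.03641 I₀ · cos²(52°) = 0.0138 I₀.
I₃ = I₂ cos²(-16° − 44°) = 0.0138 I₀ · cos²(60°) = 0.00345 I₀.
I₄ = I₃ cos²(55° + 16°) = 0.00345 I₀ · cos²(71°) = 0.0003657 I₀.
Transmitted fraction = 0.0003657.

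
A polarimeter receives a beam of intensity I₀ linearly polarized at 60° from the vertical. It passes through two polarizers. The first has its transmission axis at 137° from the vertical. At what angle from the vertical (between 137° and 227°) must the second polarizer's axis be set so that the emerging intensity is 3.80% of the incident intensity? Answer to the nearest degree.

I₁ = I₀ cos²(137° − 60°) = I₀ cos²(77°) = 0.0506 I₀.
Need I₂/I₀ = 0.038, so cos²(θ − 137°) = 0.038 / 0.0506 = 0.7509.
θ − 137° = arccos(√0.7509) = 29.9°, giving θ ≈ 137 + 29.9 = 166.9°.

θ ≈ 167°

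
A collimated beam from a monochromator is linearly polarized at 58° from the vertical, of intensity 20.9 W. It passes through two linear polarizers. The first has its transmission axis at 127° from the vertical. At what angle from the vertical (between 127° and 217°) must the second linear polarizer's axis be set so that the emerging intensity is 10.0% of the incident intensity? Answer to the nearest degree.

By Malus's law, I₁ = I₀ cos²(127° − 58°) = I₀ cos²(69°) = 0.1284 I₀.
Need I₂/I₀ = 0.1, so cos²(θ − 127°) = 0.1 / 0.1284 = 0.7786.
θ − 127° = arccos(√0.7786) = 28.1°, giving θ ≈ 127 + 28.1 = 155.1°.

θ ≈ 155°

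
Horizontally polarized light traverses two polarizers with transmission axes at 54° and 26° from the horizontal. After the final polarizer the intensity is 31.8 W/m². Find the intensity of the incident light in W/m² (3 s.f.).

I₀ ≈ 118 W/m²

By Malus's law, I₁ = I₀ cos²(54° − 0°) = I₀ cos²(54°) = 0.3455 I₀.
I₂ = I₁ cos²(26° − 54°) = 0.3455 I₀ · cos²(28°) = 0.2693 I₀.
So 31.8 W/m² = 0.2693 I₀, giving I₀ = 31.8/0.2693 = 118.1 W/m².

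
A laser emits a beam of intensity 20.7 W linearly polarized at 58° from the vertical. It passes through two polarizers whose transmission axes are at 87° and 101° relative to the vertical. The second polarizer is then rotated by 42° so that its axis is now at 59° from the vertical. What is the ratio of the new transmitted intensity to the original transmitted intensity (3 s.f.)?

I_new/I_old ≈ 0.828

Before rotation:
By Malus's law, I₁ = I₀ cos²(87° − 58°) = I₀ cos²(29°) = 0.765 I₀.
I₂ = I₁ cos²(101° − 87°) = 0.765 I₀ · cos²(14°) = 0.7202 I₀.
After rotation:
I₁ = I₀ cos²(87° − 58°) = I₀ cos²(29°) = 0.765 I₀.
I₂ = I₁ cos²(59° − 87°) = 0.765 I₀ · cos²(28°) = 0.5964 I₀.
Ratio = 0.5964 / 0.7202 = 0.8281.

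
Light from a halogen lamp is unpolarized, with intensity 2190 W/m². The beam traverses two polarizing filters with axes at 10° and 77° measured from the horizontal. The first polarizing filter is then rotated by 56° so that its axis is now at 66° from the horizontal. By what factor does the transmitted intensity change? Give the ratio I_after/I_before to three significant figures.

Before rotation:
Unpolarized light through the first polarizer → I₁ = ½ I₀, now polarized at 10°.
I₂ = I₁ cos²(77° − 10°) = 0.5 I₀ · cos²(67°) = 0.07634 I₀.
After rotation:
Unpolarized light through the first polarizer → I₁ = ½ I₀, now polarized at 66°.
I₂ = I₁ cos²(77° − 66°) = 0.5 I₀ · cos²(11°) = 0.4818 I₀.
Ratio = 0.4818 / 0.07634 = 6.312.

I_new/I_old ≈ 6.31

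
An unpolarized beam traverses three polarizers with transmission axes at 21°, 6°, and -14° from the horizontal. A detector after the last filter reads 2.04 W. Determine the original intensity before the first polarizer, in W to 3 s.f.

I₀ ≈ 4.95 W

Unpolarized light through the first polarizer → I₁ = ½ I₀, now polarized at 21°.
I₂ = I₁ cos²(6° − 21°) = 0.5 I₀ · cos²(15°) = 0.4665 I₀.
I₃ = I₂ cos²(-14° − 6°) = 0.4665 I₀ · cos²(20°) = 0.4119 I₀.
So 2.04 W = 0.4119 I₀, giving I₀ = 2.04/0.4119 = 4.952 W.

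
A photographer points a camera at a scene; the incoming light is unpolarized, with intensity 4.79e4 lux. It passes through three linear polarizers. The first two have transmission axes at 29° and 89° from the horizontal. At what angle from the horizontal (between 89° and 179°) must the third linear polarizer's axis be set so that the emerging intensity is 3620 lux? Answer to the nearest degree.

θ ≈ 128°

Unpolarized light through the first polarizer → I₁ = ½ I₀, now polarized at 29°.
I₂ = I₁ cos²(89° − 29°) = 0.5 I₀ · cos²(60°) = 0.125 I₀.
Target fraction: 3620 / 4.79e4 lux = 0.07557 of I₀.
Need I₃/I₀ = 0.07557, so cos²(θ − 89°) = 0.07557 / 0.125 = 0.6046.
θ − 89° = arccos(√0.6046) = 39.0°, giving θ ≈ 89 + 39.0 = 128.0°.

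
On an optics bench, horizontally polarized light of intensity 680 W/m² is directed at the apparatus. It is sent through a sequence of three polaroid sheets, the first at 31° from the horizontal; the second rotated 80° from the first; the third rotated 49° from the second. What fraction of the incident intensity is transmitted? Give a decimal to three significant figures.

I/I₀ ≈ 0.00954

By Malus's law, I₁ = 680 W/m² · cos²(31°) = 499.6 W/m².
I₂ = I₁ · cos²(80°) = 499.6 · 0.03015 = 15.07 W/m².
I₃ = I₂ · cos²(49°) = 15.07 · 0.4304 = 6.484 W/m².
Transmitted fraction = 0.009536.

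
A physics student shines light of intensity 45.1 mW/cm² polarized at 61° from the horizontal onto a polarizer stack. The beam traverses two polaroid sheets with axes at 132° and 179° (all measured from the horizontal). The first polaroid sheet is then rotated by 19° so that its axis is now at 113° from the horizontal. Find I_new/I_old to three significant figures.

Before rotation:
I₁ = I₀ cos²(132° − 61°) = I₀ cos²(71°) = 0.106 I₀.
I₂ = I₁ cos²(179° − 132°) = 0.106 I₀ · cos²(47°) = 0.0493 I₀.
After rotation:
I₁ = I₀ cos²(113° − 61°) = I₀ cos²(52°) = 0.379 I₀.
I₂ = I₁ cos²(179° − 113°) = 0.379 I₀ · cos²(66°) = 0.06271 I₀.
Ratio = 0.06271 / 0.0493 = 1.272.

I_new/I_old ≈ 1.27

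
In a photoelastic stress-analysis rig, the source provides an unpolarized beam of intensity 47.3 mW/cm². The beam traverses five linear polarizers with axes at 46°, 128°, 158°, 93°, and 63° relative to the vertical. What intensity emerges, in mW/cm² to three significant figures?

I ≈ 0.0460 mW/cm²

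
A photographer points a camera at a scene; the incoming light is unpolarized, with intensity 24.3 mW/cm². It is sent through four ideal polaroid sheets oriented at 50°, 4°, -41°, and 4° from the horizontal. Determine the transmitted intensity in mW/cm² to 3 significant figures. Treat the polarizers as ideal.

I ≈ 1.47 mW/cm²

Unpolarized light through the first polarizer → I₁ = 24.3 mW/cm²/2 = 12.15 mW/cm², polarized at 50°.
I₂ = I₁ · cos²(46°) = 12.15 · 0.4826 = 5.863 mW/cm².
I₃ = I₂ · cos²(45°) = 5.863 · 0.5 = 2.931 mW/cm².
I₄ = I₃ · cos²(45°) = 2.931 · 0.5 = 1.466 mW/cm².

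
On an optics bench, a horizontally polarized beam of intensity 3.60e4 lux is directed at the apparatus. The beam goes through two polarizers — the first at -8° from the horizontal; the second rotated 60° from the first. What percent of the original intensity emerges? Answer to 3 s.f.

≈ 24.5%

I₁ = 3.60e4 lux · cos²(8°) = 3.53e+04 lux.
I₂ = I₁ · cos²(60°) = 3.53e+04 · 0.25 = 8826 lux.
That is 24.52% of the incident intensity.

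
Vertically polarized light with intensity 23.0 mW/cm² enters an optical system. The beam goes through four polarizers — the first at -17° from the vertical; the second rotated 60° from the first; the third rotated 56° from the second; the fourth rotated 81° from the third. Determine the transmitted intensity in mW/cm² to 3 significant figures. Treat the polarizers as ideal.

I ≈ 0.0402 mW/cm²

By Malus's law, I₁ = 23.0 mW/cm² · cos²(17°) = 21.03 mW/cm².
I₂ = I₁ · cos²(60°) = 21.03 · 0.25 = 5.258 mW/cm².
I₃ = I₂ · cos²(56°) = 5.258 · 0.3127 = 1.644 mW/cm².
I₄ = I₃ · cos²(81°) = 1.644 · 0.02447 = 0.04024 mW/cm².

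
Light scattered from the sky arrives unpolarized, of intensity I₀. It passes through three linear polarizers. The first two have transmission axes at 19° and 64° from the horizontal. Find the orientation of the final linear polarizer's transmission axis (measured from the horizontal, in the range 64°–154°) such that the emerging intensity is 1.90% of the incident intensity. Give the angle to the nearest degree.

Unpolarized light through the first polarizer → I₁ = ½ I₀, now polarized at 19°.
I₂ = I₁ cos²(64° − 19°) = 0.5 I₀ · cos²(45°) = 0.25 I₀.
Need I₃/I₀ = 0.019, so cos²(θ − 64°) = 0.019 / 0.25 = 0.076.
θ − 64° = arccos(√0.076) = 74.0°, giving θ ≈ 64 + 74.0 = 138.0°.

θ ≈ 138°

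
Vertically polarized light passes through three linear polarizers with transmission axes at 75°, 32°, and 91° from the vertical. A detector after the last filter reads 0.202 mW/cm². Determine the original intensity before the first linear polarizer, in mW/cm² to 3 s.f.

I₀ ≈ 21.3 mW/cm²

I₁ = I₀ cos²(75° − 0°) = I₀ cos²(75°) = 0.06699 I₀.
I₂ = I₁ cos²(32° − 75°) = 0.06699 I₀ · cos²(43°) = 0.03583 I₀.
I₃ = I₂ cos²(91° − 32°) = 0.03583 I₀ · cos²(59°) = 0.009504 I₀.
So 0.202 mW/cm² = 0.009504 I₀, giving I₀ = 0.202/0.009504 = 21.25 mW/cm².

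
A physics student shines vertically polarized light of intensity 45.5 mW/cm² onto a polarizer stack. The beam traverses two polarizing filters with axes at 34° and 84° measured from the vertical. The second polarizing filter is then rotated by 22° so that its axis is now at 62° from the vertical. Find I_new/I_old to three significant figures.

Before rotation:
I₁ = I₀ cos²(34° − 0°) = I₀ cos²(34°) = 0.6873 I₀.
I₂ = I₁ cos²(84° − 34°) = 0.6873 I₀ · cos²(50°) = 0.284 I₀.
After rotation:
I₁ = I₀ cos²(34° − 0°) = I₀ cos²(34°) = 0.6873 I₀.
I₂ = I₁ cos²(62° − 34°) = 0.6873 I₀ · cos²(28°) = 0.5358 I₀.
Ratio = 0.5358 / 0.284 = 1.887.

I_new/I_old ≈ 1.89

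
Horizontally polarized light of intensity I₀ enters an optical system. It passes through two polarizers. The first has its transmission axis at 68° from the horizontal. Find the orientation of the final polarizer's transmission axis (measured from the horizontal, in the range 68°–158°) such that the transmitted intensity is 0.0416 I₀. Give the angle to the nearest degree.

I₁ = I₀ cos²(68° − 0°) = I₀ cos²(68°) = 0.1403 I₀.
Need I₂/I₀ = 0.0416, so cos²(θ − 68°) = 0.0416 / 0.1403 = 0.2964.
θ − 68° = arccos(√0.2964) = 57.0°, giving θ ≈ 68 + 57.0 = 125.0°.

θ ≈ 125°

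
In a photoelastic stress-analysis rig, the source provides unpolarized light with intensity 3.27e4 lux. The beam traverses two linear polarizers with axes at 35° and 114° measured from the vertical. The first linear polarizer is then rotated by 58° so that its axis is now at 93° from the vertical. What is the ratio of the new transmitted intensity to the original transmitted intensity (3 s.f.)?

Before rotation:
Unpolarized light through the first polarizer → I₁ = ½ I₀, now polarized at 35°.
I₂ = I₁ cos²(114° − 35°) = 0.5 I₀ · cos²(79°) = 0.0182 I₀.
After rotation:
Unpolarized light through the first polarizer → I₁ = ½ I₀, now polarized at 93°.
I₂ = I₁ cos²(114° − 93°) = 0.5 I₀ · cos²(21°) = 0.4358 I₀.
Ratio = 0.4358 / 0.0182 = 23.94.

I_new/I_old ≈ 23.9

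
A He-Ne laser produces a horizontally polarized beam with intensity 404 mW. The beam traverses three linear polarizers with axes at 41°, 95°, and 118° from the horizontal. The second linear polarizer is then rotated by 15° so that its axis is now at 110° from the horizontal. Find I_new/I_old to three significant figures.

Before rotation:
I₁ = I₀ cos²(41° − 0°) = I₀ cos²(41°) = 0.5696 I₀.
I₂ = I₁ cos²(95° − 41°) = 0.5696 I₀ · cos²(54°) = 0.1968 I₀.
I₃ = I₂ cos²(118° − 95°) = 0.1968 I₀ · cos²(23°) = 0.1667 I₀.
After rotation:
I₁ = I₀ cos²(41° − 0°) = I₀ cos²(41°) = 0.5696 I₀.
I₂ = I₁ cos²(110° − 41°) = 0.5696 I₀ · cos²(69°) = 0.07315 I₀.
I₃ = I₂ cos²(118° − 110°) = 0.07315 I₀ · cos²(8°) = 0.07173 I₀.
Ratio = 0.07173 / 0.1667 = 0.4302.

I_new/I_old ≈ 0.430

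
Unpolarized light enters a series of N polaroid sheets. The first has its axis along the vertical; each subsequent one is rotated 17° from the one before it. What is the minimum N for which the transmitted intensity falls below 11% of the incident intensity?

First polarizer halves the unpolarized light: factor 1/2.
Each further stage multiplies by cos²(17°) = 0.9145.
After N polarizers: T = 0.5·0.9145^(N−1). Require T < 0.11 ⇒ N−1 > ln(0.11/0.5)/ln(0.9145) = 16.94, so N−1 ≥ 17 and N = 18.
Check: N=18 gives T = 0.1095 < 0.11; N=17 gives T = 0.1197.

N = 18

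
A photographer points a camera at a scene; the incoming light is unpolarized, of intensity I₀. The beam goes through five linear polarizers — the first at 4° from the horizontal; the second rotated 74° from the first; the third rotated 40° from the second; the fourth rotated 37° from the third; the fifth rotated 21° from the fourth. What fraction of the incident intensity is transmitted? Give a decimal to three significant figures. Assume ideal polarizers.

Unpolarized light through the first polarizer → I₁ = ½ I₀, now polarized at 4°.
I₂ = I₁ cos²(74°) = 0.5 · 0.07598 I₀ = 0.03799 I₀.
I₃ = I₂ cos²(40°) = 0.03799 · 0.5868 I₀ = 0.02229 I₀.
I₄ = I₃ cos²(37°) = 0.02229 · 0.6378 I₀ = 0.01422 I₀.
I₅ = I₄ cos²(21°) = 0.01422 · 0.8716 I₀ = 0.01239 I₀.
Transmitted fraction = 0.01239.

≈ 0.0124 I₀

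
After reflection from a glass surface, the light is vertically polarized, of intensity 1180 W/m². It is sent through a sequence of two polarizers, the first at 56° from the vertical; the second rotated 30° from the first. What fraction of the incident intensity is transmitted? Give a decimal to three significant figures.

I/I₀ ≈ 0.235

I₁ = 1180 W/m² · cos²(56°) = 369 W/m².
I₂ = I₁ · cos²(30°) = 369 · 0.75 = 276.7 W/m².
Transmitted fraction = 0.2345.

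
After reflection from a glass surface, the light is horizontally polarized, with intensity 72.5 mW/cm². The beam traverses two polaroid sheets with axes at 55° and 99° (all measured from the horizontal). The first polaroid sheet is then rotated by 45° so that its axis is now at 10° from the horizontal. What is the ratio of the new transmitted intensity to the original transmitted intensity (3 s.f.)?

Before rotation:
By Malus's law, I₁ = I₀ cos²(55° − 0°) = I₀ cos²(55°) = 0.329 I₀.
I₂ = I₁ cos²(99° − 55°) = 0.329 I₀ · cos²(44°) = 0.1702 I₀.
After rotation:
I₁ = I₀ cos²(10° − 0°) = I₀ cos²(10°) = 0.9698 I₀.
I₂ = I₁ cos²(99° − 10°) = 0.9698 I₀ · cos²(89°) = 0.0002954 I₀.
Ratio = 0.0002954 / 0.1702 = 0.001735.

I_new/I_old ≈ 0.00174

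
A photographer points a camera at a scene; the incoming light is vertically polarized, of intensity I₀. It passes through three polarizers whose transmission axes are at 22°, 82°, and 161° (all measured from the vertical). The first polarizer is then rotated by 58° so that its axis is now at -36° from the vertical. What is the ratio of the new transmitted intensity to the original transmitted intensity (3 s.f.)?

I_new/I_old ≈ 0.671

Before rotation:
I₁ = I₀ cos²(22° − 0°) = I₀ cos²(22°) = 0.8597 I₀.
I₂ = I₁ cos²(82° − 22°) = 0.8597 I₀ · cos²(60°) = 0.2149 I₀.
I₃ = I₂ cos²(161° − 82°) = 0.2149 I₀ · cos²(79°) = 0.007825 I₀.
After rotation:
I₁ = I₀ cos²(-36° − 0°) = I₀ cos²(36°) = 0.6545 I₀.
Angle between axes 1 and 2: 62°. I₂ = 0.6545 I₀ · cos²(62°) = 0.1443 I₀.
I₃ = I₂ cos²(161° − 82°) = 0.1443 I₀ · cos²(79°) = 0.005252 I₀.
Ratio = 0.005252 / 0.007825 = 0.6712.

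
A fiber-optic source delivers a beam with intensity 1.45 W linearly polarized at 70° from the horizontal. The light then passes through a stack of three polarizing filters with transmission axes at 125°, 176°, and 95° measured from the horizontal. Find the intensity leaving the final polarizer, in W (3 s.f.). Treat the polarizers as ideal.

I ≈ 0.00462 W

By Malus's law, I₁ = 1.45 W · cos²(55°) = 0.477 W.
I₂ = I₁ · cos²(51°) = 0.477 · 0.396 = 0.1889 W.
I₃ = I₂ · cos²(81°) = 0.1889 · 0.02447 = 0.004623 W.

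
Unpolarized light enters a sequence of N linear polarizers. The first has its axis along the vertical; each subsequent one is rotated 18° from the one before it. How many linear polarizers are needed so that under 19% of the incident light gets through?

N = 11

First polarizer halves the unpolarized light: factor 1/2.
Each further stage multiplies by cos²(18°) = 0.9045.
After N polarizers: T = 0.5·0.9045^(N−1). Require T < 0.19 ⇒ N−1 > ln(0.19/0.5)/ln(0.9045) = 9.64, so N−1 ≥ 10 and N = 11.
Check: N=11 gives T = 0.1833 < 0.19; N=10 gives T = 0.2026.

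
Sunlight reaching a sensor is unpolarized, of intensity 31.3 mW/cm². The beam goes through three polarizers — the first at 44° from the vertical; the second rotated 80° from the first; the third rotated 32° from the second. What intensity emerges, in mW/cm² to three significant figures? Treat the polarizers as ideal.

Unpolarized light through the first polarizer → I₁ = 31.3 mW/cm²/2 = 15.65 mW/cm², polarized at 44°.
I₂ = I₁ · cos²(80°) = 15.65 · 0.03015 = 0.4719 mW/cm².
I₃ = I₂ · cos²(32°) = 0.4719 · 0.7192 = 0.3394 mW/cm².

I ≈ 0.339 mW/cm²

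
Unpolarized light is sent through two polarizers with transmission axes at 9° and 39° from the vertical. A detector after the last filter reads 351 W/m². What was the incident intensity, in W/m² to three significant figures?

I₀ ≈ 936 W/m²

Unpolarized light through the first polarizer → I₁ = ½ I₀, now polarized at 9°.
I₂ = I₁ cos²(39° − 9°) = 0.5 I₀ · cos²(30°) = 0.375 I₀.
So 351 W/m² = 0.375 I₀, giving I₀ = 351/0.375 = 936 W/m².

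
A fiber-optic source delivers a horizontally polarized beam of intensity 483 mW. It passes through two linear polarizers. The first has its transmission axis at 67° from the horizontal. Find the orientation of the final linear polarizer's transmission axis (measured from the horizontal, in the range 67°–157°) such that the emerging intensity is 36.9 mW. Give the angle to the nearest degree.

θ ≈ 112°

By Malus's law, I₁ = I₀ cos²(67° − 0°) = I₀ cos²(67°) = 0.1527 I₀.
Target fraction: 36.9 / 483 mW = 0.0764 of I₀.
Need I₂/I₀ = 0.0764, so cos²(θ − 67°) = 0.0764 / 0.1527 = 0.5004.
θ − 67° = arccos(√0.5004) = 45.0°, giving θ ≈ 67 + 45.0 = 112.0°.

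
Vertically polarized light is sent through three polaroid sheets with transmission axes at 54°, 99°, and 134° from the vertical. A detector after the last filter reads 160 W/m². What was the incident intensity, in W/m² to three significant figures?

I₀ ≈ 1380 W/m²

By Malus's law, I₁ = I₀ cos²(54° − 0°) = I₀ cos²(54°) = 0.3455 I₀.
I₂ = I₁ cos²(99° − 54°) = 0.3455 I₀ · cos²(45°) = 0.1727 I₀.
I₃ = I₂ cos²(134° − 99°) = 0.1727 I₀ · cos²(35°) = 0.1159 I₀.
So 160 W/m² = 0.1159 I₀, giving I₀ = 160/0.1159 = 1380 W/m².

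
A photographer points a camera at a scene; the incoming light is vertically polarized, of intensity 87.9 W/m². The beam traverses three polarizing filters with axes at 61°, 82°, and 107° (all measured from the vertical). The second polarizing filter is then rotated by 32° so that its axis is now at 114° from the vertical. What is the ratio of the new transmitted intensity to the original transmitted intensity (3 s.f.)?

I_new/I_old ≈ 0.498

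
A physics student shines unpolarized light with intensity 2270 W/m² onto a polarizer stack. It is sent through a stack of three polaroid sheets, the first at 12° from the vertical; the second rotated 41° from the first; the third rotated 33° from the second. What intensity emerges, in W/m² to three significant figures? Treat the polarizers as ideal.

I ≈ 455 W/m²

Unpolarized light through the first polarizer → I₁ = 2270 W/m²/2 = 1135 W/m², polarized at 12°.
I₂ = I₁ · cos²(41°) = 1135 · 0.5696 = 646.5 W/m².
I₃ = I₂ · cos²(33°) = 646.5 · 0.7034 = 454.7 W/m².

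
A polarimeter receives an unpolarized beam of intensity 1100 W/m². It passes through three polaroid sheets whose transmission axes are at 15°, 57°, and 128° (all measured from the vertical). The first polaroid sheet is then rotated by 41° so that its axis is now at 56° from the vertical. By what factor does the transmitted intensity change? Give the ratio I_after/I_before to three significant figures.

I_new/I_old ≈ 1.81

Before rotation:
Unpolarized light through the first polarizer → I₁ = ½ I₀, now polarized at 15°.
I₂ = I₁ cos²(57° − 15°) = 0.5 I₀ · cos²(42°) = 0.2761 I₀.
I₃ = I₂ cos²(128° − 57°) = 0.2761 I₀ · cos²(71°) = 0.02927 I₀.
After rotation:
Unpolarized light through the first polarizer → I₁ = ½ I₀, now polarized at 56°.
I₂ = I₁ cos²(57° − 56°) = 0.5 I₀ · cos²(1°) = 0.4998 I₀.
I₃ = I₂ cos²(128° − 57°) = 0.4998 I₀ · cos²(71°) = 0.05298 I₀.
Ratio = 0.05298 / 0.02927 = 1.81.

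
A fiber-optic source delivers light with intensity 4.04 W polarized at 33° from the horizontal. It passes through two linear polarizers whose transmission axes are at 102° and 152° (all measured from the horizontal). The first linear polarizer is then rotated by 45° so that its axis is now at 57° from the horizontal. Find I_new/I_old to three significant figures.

I_new/I_old ≈ 0.119

Before rotation:
I₁ = I₀ cos²(102° − 33°) = I₀ cos²(69°) = 0.1284 I₀.
I₂ = I₁ cos²(152° − 102°) = 0.1284 I₀ · cos²(50°) = 0.05306 I₀.
After rotation:
I₁ = I₀ cos²(57° − 33°) = I₀ cos²(24°) = 0.8346 I₀.
Angle between axes 1 and 2: 85°. I₂ = 0.8346 I₀ · cos²(85°) = 0.006339 I₀.
Ratio = 0.006339 / 0.05306 = 0.1195.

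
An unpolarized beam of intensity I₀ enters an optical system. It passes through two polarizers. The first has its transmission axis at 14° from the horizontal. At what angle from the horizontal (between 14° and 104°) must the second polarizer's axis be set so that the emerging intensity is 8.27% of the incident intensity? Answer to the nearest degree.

θ ≈ 80°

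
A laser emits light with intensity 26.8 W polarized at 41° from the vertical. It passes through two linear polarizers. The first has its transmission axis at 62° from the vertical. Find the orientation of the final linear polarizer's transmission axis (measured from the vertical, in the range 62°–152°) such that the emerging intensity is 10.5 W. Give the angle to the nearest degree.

θ ≈ 110°

I₁ = I₀ cos²(62° − 41°) = I₀ cos²(21°) = 0.8716 I₀.
Target fraction: 10.5 / 26.8 W = 0.3918 of I₀.
Need I₂/I₀ = 0.3918, so cos²(θ − 62°) = 0.3918 / 0.8716 = 0.4495.
θ − 62° = arccos(√0.4495) = 47.9°, giving θ ≈ 62 + 47.9 = 109.9°.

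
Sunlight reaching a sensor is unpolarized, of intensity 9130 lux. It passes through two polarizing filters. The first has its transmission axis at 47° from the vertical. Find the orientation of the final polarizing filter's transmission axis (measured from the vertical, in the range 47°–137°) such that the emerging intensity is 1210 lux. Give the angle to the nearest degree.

θ ≈ 106°

Unpolarized light through the first polarizer → I₁ = ½ I₀, now polarized at 47°.
Target fraction: 1210 / 9130 lux = 0.1325 of I₀.
Need I₂/I₀ = 0.1325, so cos²(θ − 47°) = 0.1325 / 0.5 = 0.2651.
θ − 47° = arccos(√0.2651) = 59.0°, giving θ ≈ 47 + 59.0 = 106.0°.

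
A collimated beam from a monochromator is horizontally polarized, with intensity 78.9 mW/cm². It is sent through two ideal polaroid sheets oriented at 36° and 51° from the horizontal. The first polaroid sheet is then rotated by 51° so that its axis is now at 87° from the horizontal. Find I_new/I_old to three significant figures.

I_new/I_old ≈ 0.00294

Before rotation:
By Malus's law, I₁ = I₀ cos²(36° − 0°) = I₀ cos²(36°) = 0.6545 I₀.
I₂ = I₁ cos²(51° − 36°) = 0.6545 I₀ · cos²(15°) = 0.6107 I₀.
After rotation:
I₁ = I₀ cos²(87° − 0°) = I₀ cos²(87°) = 0.002739 I₀.
I₂ = I₁ cos²(51° − 87°) = 0.002739 I₀ · cos²(36°) = 0.001793 I₀.
Ratio = 0.001793 / 0.6107 = 0.002936.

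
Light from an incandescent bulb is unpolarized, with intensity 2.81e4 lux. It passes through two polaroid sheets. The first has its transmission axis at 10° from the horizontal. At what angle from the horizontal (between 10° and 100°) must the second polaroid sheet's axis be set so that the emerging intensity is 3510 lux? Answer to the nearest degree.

θ ≈ 70°

Unpolarized light through the first polarizer → I₁ = ½ I₀, now polarized at 10°.
Target fraction: 3510 / 2.81e4 lux = 0.1249 of I₀.
Need I₂/I₀ = 0.1249, so cos²(θ − 10°) = 0.1249 / 0.5 = 0.2498.
θ − 10° = arccos(√0.2498) = 60.0°, giving θ ≈ 10 + 60.0 = 70.0°.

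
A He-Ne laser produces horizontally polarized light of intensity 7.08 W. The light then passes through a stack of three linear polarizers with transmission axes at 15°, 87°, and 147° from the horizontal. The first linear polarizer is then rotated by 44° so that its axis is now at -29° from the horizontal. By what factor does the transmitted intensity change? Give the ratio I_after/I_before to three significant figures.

Before rotation:
By Malus's law, I₁ = I₀ cos²(15° − 0°) = I₀ cos²(15°) = 0.933 I₀.
I₂ = I₁ cos²(87° − 15°) = 0.933 I₀ · cos²(72°) = 0.08909 I₀.
I₃ = I₂ cos²(147° − 87°) = 0.08909 I₀ · cos²(60°) = 0.02227 I₀.
After rotation:
I₁ = I₀ cos²(-29° − 0°) = I₀ cos²(29°) = 0.765 I₀.
Angle between axes 1 and 2: 64°. I₂ = 0.765 I₀ · cos²(64°) = 0.147 I₀.
I₃ = I₂ cos²(147° − 87°) = 0.147 I₀ · cos²(60°) = 0.03675 I₀.
Ratio = 0.03675 / 0.02227 = 1.65.

I_new/I_old ≈ 1.65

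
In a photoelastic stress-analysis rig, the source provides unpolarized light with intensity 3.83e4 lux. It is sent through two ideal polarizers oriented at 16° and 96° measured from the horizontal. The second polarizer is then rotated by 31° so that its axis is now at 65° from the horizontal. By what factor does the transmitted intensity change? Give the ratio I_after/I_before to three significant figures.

Before rotation:
Unpolarized light through the first polarizer → I₁ = ½ I₀, now polarized at 16°.
I₂ = I₁ cos²(96° − 16°) = 0.5 I₀ · cos²(80°) = 0.01508 I₀.
After rotation:
Unpolarized light through the first polarizer → I₁ = ½ I₀, now polarized at 16°.
I₂ = I₁ cos²(65° − 16°) = 0.5 I₀ · cos²(49°) = 0.2152 I₀.
Ratio = 0.2152 / 0.01508 = 14.27.

I_new/I_old ≈ 14.3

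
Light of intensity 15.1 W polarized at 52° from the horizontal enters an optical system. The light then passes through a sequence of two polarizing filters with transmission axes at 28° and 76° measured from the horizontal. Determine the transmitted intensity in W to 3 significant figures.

I ≈ 5.64 W

I₁ = 15.1 W · cos²(24°) = 12.6 W.
I₂ = I₁ · cos²(48°) = 12.6 · 0.4477 = 5.642 W.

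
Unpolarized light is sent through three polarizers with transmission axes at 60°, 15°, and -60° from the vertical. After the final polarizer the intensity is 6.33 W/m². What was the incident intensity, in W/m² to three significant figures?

I₀ ≈ 378 W/m²

Unpolarized light through the first polarizer → I₁ = ½ I₀, now polarized at 60°.
I₂ = I₁ cos²(15° − 60°) = 0.5 I₀ · cos²(45°) = 0.25 I₀.
I₃ = I₂ cos²(-60° − 15°) = 0.25 I₀ · cos²(75°) = 0.01675 I₀.
So 6.33 W/m² = 0.01675 I₀, giving I₀ = 6.33/0.01675 = 378 W/m².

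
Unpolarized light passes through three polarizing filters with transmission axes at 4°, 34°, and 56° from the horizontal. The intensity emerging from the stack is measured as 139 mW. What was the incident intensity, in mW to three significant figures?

I₀ ≈ 431 mW

Unpolarized light through the first polarizer → I₁ = ½ I₀, now polarized at 4°.
I₂ = I₁ cos²(34° − 4°) = 0.5 I₀ · cos²(30°) = 0.375 I₀.
I₃ = I₂ cos²(56° − 34°) = 0.375 I₀ · cos²(22°) = 0.3224 I₀.
So 139 mW = 0.3224 I₀, giving I₀ = 139/0.3224 = 431.2 mW.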